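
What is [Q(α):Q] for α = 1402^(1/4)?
[Q(α):Q] = 4

α is a root of x^4 - 1402. By Eisenstein's criterion at the prime p = 2 (which divides the constant term 1402 but p^2 = 4 does not, since 1402 is squarefree), x^4 - 1402 is irreducible over Q. Hence [Q(α):Q] = 4.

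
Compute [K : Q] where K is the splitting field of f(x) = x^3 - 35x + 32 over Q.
[K : Q] = 6

By the rational root test, any rational root of the monic integer polynomial f(x) = x^3 - 35x + 32 must be an integer dividing the constant term 32, i.e. one of ±{1, 2, 4, 8, 16, 32}. Evaluating: f(1) = -2, f(-1) = 66, f(2) = -30, f(-2) = 94, f(4) = -44, f(-4) = 108, f(8) = 264, f(-8) = -200, f(16) = 3568, f(-16) = -3504, f(32) = 31680, f(-32) = -31616; none is 0, so f has no rational root and is therefore irreducible over Q (a cubic with no linear factor over a field is irreducible). For an irreducible cubic, the Galois group is A_3 or S_3 according as the discriminant disc(f) = -4a^3 - 27b^2 = -4·(-35)^3 - 27·(32)^2 = 143852 is or is not a square in Q. Here disc(f) = 143852 is not a perfect square in Q, so the Galois group of f over Q is not contained in A_3 and must be all of S_3. The splitting field has degree |S_3| = 6 over Q, so [K : Q] = 6.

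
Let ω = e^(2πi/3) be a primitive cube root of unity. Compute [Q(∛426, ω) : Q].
[Q(∛426, ω) : Q] = 6

[Q(∛426):Q] = 3 (min poly x^3 - 426, irreducible since 426 is not a perfect cube). [Q(ω):Q] = 2 (min poly x^2 + x + 1). Since Q(∛426) ⊂ R and ω ∉ R, we have ω ∉ Q(∛426), so x^2 + x + 1 remains irreducible over Q(∛426) and [Q(∛426, ω) : Q(∛426)] = 2. By the tower law, [Q(∛426, ω) : Q] = 3 · 2 = 6. (In fact Q(∛426, ω) is the splitting field of x^3 - 426 over Q.)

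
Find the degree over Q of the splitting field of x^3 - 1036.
[K : Q] = 6

The roots of x^3 - 1036 are ∛1036, ω∛1036, ω^2∛1036 where ω = e^(2πi/3) is a primitive cube root of unity, so K = Q(∛1036, ω). Now [Q(∛1036):Q] = 3 (since 1036 is not a perfect cube, x^3 - 1036 is irreducible) and [Q(ω):Q] = 2. Both 2 and 3 divide [K:Q], and [K:Q] ≤ 3·2 = 6, so [K:Q] = 6. (Equivalently: Q(∛1036) ⊂ R but ω ∉ R, so [K : Q(∛1036)] = 2.)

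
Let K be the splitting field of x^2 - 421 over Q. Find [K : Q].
[K : Q] = 2

f(x) = x^2 - 421 factors as (x - √421)(x + √421). The splitting field is K = Q(√421). Since 421 is squarefree and > 1, it is not a perfect square, so x^2 - 421 is irreducible over Q and [Q(√421) : Q] = 2. Hence [K : Q] = 2.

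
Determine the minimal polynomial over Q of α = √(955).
m_α(x) = x^2 - 955

α satisfies α^2 - 955 = 0, so x^2 - 955 annihilates α. Since d = 955 is squarefree and ≠ 1, it is not a perfect square in Q, so x^2 - 955 has no rational root and is therefore irreducible over Q (a degree-2 polynomial over a field is irreducible iff it has no root). Hence m_α(x) = x^2 - 955.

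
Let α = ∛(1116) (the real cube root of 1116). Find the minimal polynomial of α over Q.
m_α(x) = x^3 - 1116

α satisfies α^3 = 1116, so x^3 - 1116 annihilates α. By the rational root test, a rational root p/q (in lowest terms) of x^3 - 1116 would satisfy p^3 = 1116 q^3, forcing q = 1 and p^3 = 1116; but 1116 is not a perfect cube, contradiction. A monic cubic over Q with no rational root is irreducible (any nontrivial factorization would include a linear factor). Hence x^3 - 1116 is the minimal polynomial of α, and in particular [Q(α):Q] = 3.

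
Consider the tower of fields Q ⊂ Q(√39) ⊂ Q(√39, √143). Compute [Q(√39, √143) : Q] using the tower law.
[Q(√39, √143) : Q] = 4

[Q(√39):Q] = 2 (min poly x^2 - 39, irreducible since 39 is squarefree > 1). For the top step, suppose √143 ∈ Q(√39), say √143 = c + d√39 with c, d ∈ Q. Squaring: 143 = c^2 + 39d^2 + 2cd√39. Since √39 ∉ Q this forces 2cd = 0. If d = 0 then √143 = c ∈ Q, contradicting 143 squarefree > 1. If c = 0 then 143 = 39d^2, so 39·143 = (39d)^2 is a perfect square in Q — but 39·143 = 5577 is not a perfect square (since 39 and 143 are distinct squarefree integers). Contradiction. Hence √143 ∉ Q(√39), so x^2 - 143 stays irreducible over Q(√39) and [Q(√39, √143) : Q(√39)] = 2. By the tower law, [Q(√39, √143) : Q] = 2 · 2 = 4.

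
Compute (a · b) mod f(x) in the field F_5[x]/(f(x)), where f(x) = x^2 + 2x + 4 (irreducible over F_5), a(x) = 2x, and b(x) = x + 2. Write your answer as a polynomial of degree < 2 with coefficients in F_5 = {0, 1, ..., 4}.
a · b ≡ 2 (mod f(x))

Multiply in F_5[x]: a(x)·b(x) = (2x)·(x + 2) = 2x^2 + 4x. This has degree ≥ 2, so divide by f(x) over F_5: 2x^2 + 4x = (2)·(x^2 + 2x + 4) + (2). Hence a·b ≡ 2 (mod f). (F_5[x]/(f) is a field with 5^2 = 25 elements since f is irreducible of degree 2.)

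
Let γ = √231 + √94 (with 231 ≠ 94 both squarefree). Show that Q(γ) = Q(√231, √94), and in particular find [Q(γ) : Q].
[Q(γ) : Q] = 4 (equivalently, Q(γ) = Q(√231, √94))

Obviously Q(γ) ⊆ Q(√231, √94), and [Q(√231, √94):Q] = 4 (since 231, 94 are distinct squarefree integers > 1 with 21714 not a perfect square). To show equality we compute the minimal polynomial of γ. From γ = √231 + √94: γ^2 = 231 + 2√(21714) + 94 = 325 + 2√(21714), so γ^2 - 325 = 2√(21714); squaring, (γ^2 - 325)^2 = 4·21714, i.e. γ^4 - 650γ^2 + 105625 - 86856 = 0, i.e. γ^4 - 650γ^2 + 18769 = 0. So γ is a root of x^4 - 650x^2 + 18769. This polynomial is irreducible over Q: it has no rational root (each ±√231 ± √94 is irrational), and any factorization into two quadratics over Q would force √(21714) ∈ Q (pairing opposite roots) or √231, √94 ∈ Q (other pairings), all impossible. Hence [Q(γ):Q] = 4 = [Q(√231, √94):Q], so Q(γ) = Q(√231, √94).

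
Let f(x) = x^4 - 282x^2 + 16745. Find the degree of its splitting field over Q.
[K : Q] = 4

Solving the quadratic in x^2: x^2 = (282 ± √(282^2 - 4·16745))/2 = (282 ± √12544)/2 = (282 ± 112)/2, giving x^2 = 85 or x^2 = 197. So f(x) = (x^2 - 85)(x^2 - 197) and the roots of f are ±√85, ±√197. Hence the splitting field is K = Q(√85, √197). Since 85 and 197 are distinct squarefree integers > 1, their product 16745 is not a perfect square, so √197 ∉ Q(√85). By the tower law [K:Q] = [Q(√85,√197):Q(√85)] · [Q(√85):Q] = 2 · 2 = 4.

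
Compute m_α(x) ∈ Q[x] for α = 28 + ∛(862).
m_α(x) = x^3 - 84x^2 + 2352x - 22814

Set β = α - 28 = ∛(862), so β^3 = 862. Then (α - 28)^3 - 862 = 0, i.e. α is a root of g(x) = (x - 28)^3 - 862 = x^3 - 84x^2 + 2352x - 22814. Since g(x) = h(x - 28) where h(x) = x^3 - 862, and h is irreducible over Q (because 862 is not a perfect cube, so h has no rational root, and a monic cubic with no rational root is irreducible), g is also irreducible (irreducibility is preserved under the substitution x → x - 28). Hence m_α(x) = x^3 - 84x^2 + 2352x - 22814.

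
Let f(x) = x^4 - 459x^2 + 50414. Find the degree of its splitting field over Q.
[K : Q] = 4

Solving the quadratic in x^2: x^2 = (459 ± √(459^2 - 4·50414))/2 = (459 ± √9025)/2 = (459 ± 95)/2, giving x^2 = 182 or x^2 = 277. So f(x) = (x^2 - 182)(x^2 - 277) and the roots of f are ±√182, ±√277. Hence the splitting field is K = Q(√182, √277). Since 182 and 277 are distinct squarefree integers > 1, their product 50414 is not a perfect square, so √277 ∉ Q(√182). By the tower law [K:Q] = [Q(√182,√277):Q(√182)] · [Q(√182):Q] = 2 · 2 = 4.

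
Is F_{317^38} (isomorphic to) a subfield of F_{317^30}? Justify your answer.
No: F_{317^38} is not a subfield of F_{317^30}

F_{p^m} embeds in F_{p^n} iff m | n. Here 38 ∤ 30 (since 30 = 0·38 + 30 with remainder 30 ≠ 0), so F_{317^38} is not a subfield of F_{317^30}. Equivalently: if it were, the tower law would give 38 = [F_{317^38}:F_317] dividing [F_{317^30}:F_317] = 30, contradiction.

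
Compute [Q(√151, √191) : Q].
[Q(√151, √191) : Q] = 4

[Q(√151):Q] = 2 (min poly x^2 - 151, irreducible since 151 is squarefree > 1). For the top step, suppose √191 ∈ Q(√151), say √191 = c + d√151 with c, d ∈ Q. Squaring: 191 = c^2 + 151d^2 + 2cd√151. Since √151 ∉ Q this forces 2cd = 0. If d = 0 then √191 = c ∈ Q, contradicting 191 squarefree > 1. If c = 0 then 191 = 151d^2, so 151·191 = (151d)^2 is a perfect square in Q — but 151·191 = 28841 is not a perfect square (since 151 and 191 are distinct squarefree integers). Contradiction. Hence √191 ∉ Q(√151), so x^2 - 191 stays irreducible over Q(√151) and [Q(√151, √191) : Q(√151)] = 2. By the tower law, [Q(√151, √191) : Q] = 2 · 2 = 4.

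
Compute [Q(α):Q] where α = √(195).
[Q(α):Q] = 2

[Q(α):Q] equals the degree of the minimal polynomial of α. Here α^2 = 195 and x^2 - 195 is irreducible (d = 195 is squarefree, ≠ 1, hence not a square), so deg(m_α) = 2. Thus [Q(α):Q] = 2.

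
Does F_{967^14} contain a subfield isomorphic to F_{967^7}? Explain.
Yes: F_{967^7} is a subfield of F_{967^14}

F_{p^m} embeds in F_{p^n} iff m | n (since F_{p^n} is the splitting field of x^(p^n) - x, and F_{p^m} ⊂ F_{p^n} forces p^n to be a power of p^m, i.e. m | n; conversely if m | n then every root of x^(p^m) - x is a root of x^(p^n) - x). Here 7 | 14 (since 14 = 2·7), so F_{967^7} is a subfield of F_{967^14}, and [F_{967^14} : F_{967^7}] = 14/7 = 2.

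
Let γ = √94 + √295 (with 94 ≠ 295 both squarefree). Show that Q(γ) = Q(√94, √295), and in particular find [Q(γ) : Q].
[Q(γ) : Q] = 4 (equivalently, Q(γ) = Q(√94, √295))

Obviously Q(γ) ⊆ Q(√94, √295), and [Q(√94, √295):Q] = 4 (since 94, 295 are distinct squarefree integers > 1 with 27730 not a perfect square). To show equality we compute the minimal polynomial of γ. From γ = √94 + √295: γ^2 = 94 + 2√(27730) + 295 = 389 + 2√(27730), so γ^2 - 389 = 2√(27730); squaring, (γ^2 - 389)^2 = 4·27730, i.e. γ^4 - 778γ^2 + 151321 - 110920 = 0, i.e. γ^4 - 778γ^2 + 40401 = 0. So γ is a root of x^4 - 778x^2 + 40401. This polynomial is irreducible over Q: it has no rational root (each ±√94 ± √295 is irrational), and any factorization into two quadratics over Q would force √(27730) ∈ Q (pairing opposite roots) or √94, √295 ∈ Q (other pairings), all impossible. Hence [Q(γ):Q] = 4 = [Q(√94, √295):Q], so Q(γ) = Q(√94, √295).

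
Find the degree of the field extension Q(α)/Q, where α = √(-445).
[Q(α):Q] = 2

[Q(α):Q] equals the degree of the minimal polynomial of α. Here α^2 = -445 and x^2 + 445 is irreducible (d = -445 is squarefree, ≠ 1, hence not a square), so deg(m_α) = 2. Thus [Q(α):Q] = 2.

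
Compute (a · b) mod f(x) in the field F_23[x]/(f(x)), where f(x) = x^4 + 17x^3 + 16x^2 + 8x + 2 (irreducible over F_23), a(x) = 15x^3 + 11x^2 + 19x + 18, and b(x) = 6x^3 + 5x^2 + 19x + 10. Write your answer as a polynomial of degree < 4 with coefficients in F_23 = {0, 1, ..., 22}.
a · b ≡ 2x^3 + 4x^2 + 15x + 6 (mod f(x))

Multiply in F_23[x]: a(x)·b(x) = (15x^3 + 11x^2 + 19x + 18)·(6x^3 + 5x^2 + 19x + 10) = 21x^6 + 3x^5 + 17x^4 + 10x^3 + 9x^2 + 3x + 19. This has degree ≥ 4, so divide by f(x) over F_23: 21x^6 + 3x^5 + 17x^4 + 10x^3 + 9x^2 + 3x + 19 = (21x^2 + 14x + 18)·(x^4 + 17x^3 + 16x^2 + 8x + 2) + (2x^3 + 4x^2 + 15x + 6). Hence a·b ≡ 2x^3 + 4x^2 + 15x + 6 (mod f). (F_23[x]/(f) is a field with 23^4 = 279841 elements since f is irreducible of degree 4.)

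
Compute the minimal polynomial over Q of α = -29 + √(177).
m_α(x) = x^2 + 58x + 664

From α + 29 = √(177), squaring gives (α + 29)^2 = 177, i.e. α^2 + 58α + 841 = 177, so α^2 + 58α + 664 = 0. The discriminant of x^2 + 58x + 664 is (58)^2 - 4·(664) = 3364 - 2656 = 708, and 4·(177) is not a perfect square in Q since 177 is squarefree and ≠ 1. Hence x^2 + 58x + 664 is irreducible over Q and is the minimal polynomial of α.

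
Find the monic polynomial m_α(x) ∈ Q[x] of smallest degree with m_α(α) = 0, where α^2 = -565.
m_α(x) = x^2 + 565

α satisfies α^2 + 565 = 0, so x^2 + 565 annihilates α. Since d = -565 is squarefree and ≠ 1, it is not a perfect square in Q, so x^2 + 565 has no rational root and is therefore irreducible over Q (a degree-2 polynomial over a field is irreducible iff it has no root). Hence m_α(x) = x^2 + 565.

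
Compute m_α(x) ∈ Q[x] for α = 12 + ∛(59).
m_α(x) = x^3 - 36x^2 + 432x - 1787

Set β = α - 12 = ∛(59), so β^3 = 59. Then (α - 12)^3 - 59 = 0, i.e. α is a root of g(x) = (x - 12)^3 - 59 = x^3 - 36x^2 + 432x - 1787. Since g(x) = h(x - 12) where h(x) = x^3 - 59, and h is irreducible over Q (because 59 is not a perfect cube, so h has no rational root, and a monic cubic with no rational root is irreducible), g is also irreducible (irreducibility is preserved under the substitution x → x - 12). Hence m_α(x) = x^3 - 36x^2 + 432x - 1787.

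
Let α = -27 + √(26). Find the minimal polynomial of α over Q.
m_α(x) = x^2 + 54x + 703

From α + 27 = √(26), squaring gives (α + 27)^2 = 26, i.e. α^2 + 54α + 729 = 26, so α^2 + 54α + 703 = 0. The discriminant of x^2 + 54x + 703 is (54)^2 - 4·(703) = 2916 - 2812 = 104, and 4·(26) is not a perfect square in Q since 26 is squarefree and ≠ 1. Hence x^2 + 54x + 703 is irreducible over Q and is the minimal polynomial of α.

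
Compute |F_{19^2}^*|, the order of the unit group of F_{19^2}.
|F_{19^2}^*| = 360

F_{19^2} has 19^2 = 361 elements; its multiplicative group consists of all nonzero elements, so |F_{19^2}^*| = 361 - 1 = 360. (It is cyclic since any finite subgroup of the multiplicative group of a field is cyclic.)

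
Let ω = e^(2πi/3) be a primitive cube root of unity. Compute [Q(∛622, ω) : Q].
[Q(∛622, ω) : Q] = 6

[Q(∛622):Q] = 3 (min poly x^3 - 622, irreducible since 622 is not a perfect cube). [Q(ω):Q] = 2 (min poly x^2 + x + 1). Since Q(∛622) ⊂ R and ω ∉ R, we have ω ∉ Q(∛622), so x^2 + x + 1 remains irreducible over Q(∛622) and [Q(∛622, ω) : Q(∛622)] = 2. By the tower law, [Q(∛622, ω) : Q] = 3 · 2 = 6. (In fact Q(∛622, ω) is the splitting field of x^3 - 622 over Q.)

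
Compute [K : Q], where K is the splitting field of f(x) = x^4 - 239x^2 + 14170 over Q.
[K : Q] = 4

Solving the quadratic in x^2: x^2 = (239 ± √(239^2 - 4·14170))/2 = (239 ± √441)/2 = (239 ± 21)/2, giving x^2 = 109 or x^2 = 130. So f(x) = (x^2 - 109)(x^2 - 130) and the roots of f are ±√109, ±√130. Hence the splitting field is K = Q(√109, √130). Since 109 and 130 are distinct squarefree integers > 1, their product 14170 is not a perfect square, so √130 ∉ Q(√109). By the tower law [K:Q] = [Q(√109,√130):Q(√109)] · [Q(√109):Q] = 2 · 2 = 4.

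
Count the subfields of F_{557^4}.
F_{557^4} has 3 subfields

The subfields of F_{p^n} are exactly the fields F_{p^d} for d | n (each is the fixed field of the unique index-d subgroup of Gal(F_{p^n}/F_p) ≅ Z/nZ). The divisors of n = 4 are {1, 2, 4}, giving 3 subfields: F_{557^1}, F_{557^2}, F_{557^4}.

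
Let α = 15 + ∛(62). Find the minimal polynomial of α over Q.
m_α(x) = x^3 - 45x^2 + 675x - 3437

Set β = α - 15 = ∛(62), so β^3 = 62. Then (α - 15)^3 - 62 = 0, i.e. α is a root of g(x) = (x - 15)^3 - 62 = x^3 - 45x^2 + 675x - 3437. Since g(x) = h(x - 15) where h(x) = x^3 - 62, and h is irreducible over Q (because 62 is not a perfect cube, so h has no rational root, and a monic cubic with no rational root is irreducible), g is also irreducible (irreducibility is preserved under the substitution x → x - 15). Hence m_α(x) = x^3 - 45x^2 + 675x - 3437.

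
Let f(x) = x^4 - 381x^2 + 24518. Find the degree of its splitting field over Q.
[K : Q] = 4

Solving the quadratic in x^2: x^2 = (381 ± √(381^2 - 4·24518))/2 = (381 ± √47089)/2 = (381 ± 217)/2, giving x^2 = 82 or x^2 = 299. So f(x) = (x^2 - 82)(x^2 - 299) and the roots of f are ±√82, ±√299. Hence the splitting field is K = Q(√82, √299). Since 82 and 299 are distinct squarefree integers > 1, their product 24518 is not a perfect square, so √299 ∉ Q(√82). By the tower law [K:Q] = [Q(√82,√299):Q(√82)] · [Q(√82):Q] = 2 · 2 = 4.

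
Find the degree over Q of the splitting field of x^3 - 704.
[K : Q] = 6

The roots of x^3 - 704 are ∛704, ω∛704, ω^2∛704 where ω = e^(2πi/3) is a primitive cube root of unity, so K = Q(∛704, ω). Now [Q(∛704):Q] = 3 (since 704 is not a perfect cube, x^3 - 704 is irreducible) and [Q(ω):Q] = 2. Both 2 and 3 divide [K:Q], and [K:Q] ≤ 3·2 = 6, so [K:Q] = 6. (Equivalently: Q(∛704) ⊂ R but ω ∉ R, so [K : Q(∛704)] = 2.)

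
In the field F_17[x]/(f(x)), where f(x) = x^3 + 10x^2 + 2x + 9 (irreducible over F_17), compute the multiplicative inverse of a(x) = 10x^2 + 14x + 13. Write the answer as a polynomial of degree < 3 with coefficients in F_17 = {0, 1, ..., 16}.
a(x)^(-1) ≡ 7x^2 + 8x + 14 (mod f(x))

Since f is irreducible over F_17, F_17[x]/(f) is a field and a(x) ≠ 0 has an inverse. Apply the extended Euclidean algorithm to f(x) and a(x) in F_17[x]: f(x) = (12x + 8)·a(x) + (6x + 7);  a(x) = (13x + 7)·(6x + 7) + (15). The last nonzero remainder is the constant 15 = gcd(f, a) in F_17. Back-substituting through the division chain expresses 15 = s(x)·a(x) + t(x)·f(x) with s(x) ≡ 3x^2 + x + 6 (mod f), so (3x^2 + x + 6)·a(x) ≡ 15 (mod f). Multiplying by 15^(-1) ≡ 8 in F_17 gives a(x)^(-1) ≡ 8·(3x^2 + x + 6) ≡ 7x^2 + 8x + 14 (mod f). Check: (10x^2 + 14x + 13)·(7x^2 + 8x + 14) = 2x^4 + 8x^3 + 3x^2 + 11x + 12 ≡ 1 (mod x^3 + 10x^2 + 2x + 9).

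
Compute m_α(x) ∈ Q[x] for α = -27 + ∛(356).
m_α(x) = x^3 + 81x^2 + 2187x + 19327

Set β = α + 27 = ∛(356), so β^3 = 356. Then (α + 27)^3 - 356 = 0, i.e. α is a root of g(x) = (x + 27)^3 - 356 = x^3 + 81x^2 + 2187x + 19327. Since g(x) = h(x + 27) where h(x) = x^3 - 356, and h is irreducible over Q (because 356 is not a perfect cube, so h has no rational root, and a monic cubic with no rational root is irreducible), g is also irreducible (irreducibility is preserved under the substitution x → x + 27). Hence m_α(x) = x^3 + 81x^2 + 2187x + 19327.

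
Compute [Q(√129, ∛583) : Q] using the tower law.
[Q(√129, ∛583) : Q] = 6

Let L = Q(√129, ∛583). Since Q(√129) ⊂ L and [Q(√129):Q] = 2, the tower law gives 2 | [L:Q]. Likewise Q(∛583) ⊂ L with [Q(∛583):Q] = 3 (because 583 is not a perfect cube), so 3 | [L:Q]. As gcd(2,3) = 1, [L:Q] is divisible by 6. Conversely L is generated over Q by √129 and ∛583, so [L:Q] ≤ 2·3 = 6. Therefore [Q(√129, ∛583) : Q] = 6.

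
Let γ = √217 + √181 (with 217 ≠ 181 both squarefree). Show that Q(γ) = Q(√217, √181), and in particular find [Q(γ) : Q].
[Q(γ) : Q] = 4 (equivalently, Q(γ) = Q(√217, √181))

Obviously Q(γ) ⊆ Q(√217, √181), and [Q(√217, √181):Q] = 4 (since 217, 181 are distinct squarefree integers > 1 with 39277 not a perfect square). To show equality we compute the minimal polynomial of γ. From γ = √217 + √181: γ^2 = 217 + 2√(39277) + 181 = 398 + 2√(39277), so γ^2 - 398 = 2√(39277); squaring, (γ^2 - 398)^2 = 4·39277, i.e. γ^4 - 796γ^2 + 158404 - 157108 = 0, i.e. γ^4 - 796γ^2 + 1296 = 0. So γ is a root of x^4 - 796x^2 + 1296. This polynomial is irreducible over Q: it has no rational root (each ±√217 ± √181 is irrational), and any factorization into two quadratics over Q would force √(39277) ∈ Q (pairing opposite roots) or √217, √181 ∈ Q (other pairings), all impossible. Hence [Q(γ):Q] = 4 = [Q(√217, √181):Q], so Q(γ) = Q(√217, √181).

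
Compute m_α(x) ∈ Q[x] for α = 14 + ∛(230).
m_α(x) = x^3 - 42x^2 + 588x - 2974

Set β = α - 14 = ∛(230), so β^3 = 230. Then (α - 14)^3 - 230 = 0, i.e. α is a root of g(x) = (x - 14)^3 - 230 = x^3 - 42x^2 + 588x - 2974. Since g(x) = h(x - 14) where h(x) = x^3 - 230, and h is irreducible over Q (because 230 is not a perfect cube, so h has no rational root, and a monic cubic with no rational root is irreducible), g is also irreducible (irreducibility is preserved under the substitution x → x - 14). Hence m_α(x) = x^3 - 42x^2 + 588x - 2974.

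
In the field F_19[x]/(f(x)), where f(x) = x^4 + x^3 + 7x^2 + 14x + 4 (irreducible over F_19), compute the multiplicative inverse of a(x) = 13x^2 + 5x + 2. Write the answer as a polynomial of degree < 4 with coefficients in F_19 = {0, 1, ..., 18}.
a(x)^(-1) ≡ 14x^3 + x + 14 (mod f(x))

Since f is irreducible over F_19, F_19[x]/(f) is a field and a(x) ≠ 0 has an inverse. Apply the extended Euclidean algorithm to f(x) and a(x) in F_19[x]: f(x) = (3x^2 + 15x + 6)·a(x) + (11x + 11);  a(x) = (15x + 1)·(11x + 11) + (10). The last nonzero remainder is the constant 10 = gcd(f, a) in F_19. Back-substituting through the division chain expresses 10 = s(x)·a(x) + t(x)·f(x) with s(x) ≡ 7x^3 + 10x + 7 (mod f), so (7x^3 + 10x + 7)·a(x) ≡ 10 (mod f). Multiplying by 10^(-1) ≡ 2 in F_19 gives a(x)^(-1) ≡ 2·(7x^3 + 10x + 7) ≡ 14x^3 + x + 14 (mod f). Check: (13x^2 + 5x + 2)·(14x^3 + x + 14) = 11x^5 + 13x^4 + 3x^3 + 16x^2 + 15x + 9 ≡ 1 (mod x^4 + x^3 + 7x^2 + 14x + 4).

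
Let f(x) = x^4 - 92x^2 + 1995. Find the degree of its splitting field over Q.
[K : Q] = 4

Solving the quadratic in x^2: x^2 = (92 ± √(92^2 - 4·1995))/2 = (92 ± √484)/2 = (92 ± 22)/2, giving x^2 = 35 or x^2 = 57. So f(x) = (x^2 - 35)(x^2 - 57) and the roots of f are ±√35, ±√57. Hence the splitting field is K = Q(√35, √57). Since 35 and 57 are distinct squarefree integers > 1, their product 1995 is not a perfect square, so √57 ∉ Q(√35). By the tower law [K:Q] = [Q(√35,√57):Q(√35)] · [Q(√35):Q] = 2 · 2 = 4.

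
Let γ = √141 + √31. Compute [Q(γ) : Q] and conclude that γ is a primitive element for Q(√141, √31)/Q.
[Q(γ) : Q] = 4 (equivalently, Q(γ) = Q(√141, √31))

Obviously Q(γ) ⊆ Q(√141, √31), and [Q(√141, √31):Q] = 4 (since 141, 31 are distinct squarefree integers > 1 with 4371 not a perfect square). To show equality we compute the minimal polynomial of γ. From γ = √141 + √31: γ^2 = 141 + 2√(4371) + 31 = 172 + 2√(4371), so γ^2 - 172 = 2√(4371); squaring, (γ^2 - 172)^2 = 4·4371, i.e. γ^4 - 344γ^2 + 29584 - 17484 = 0, i.e. γ^4 - 344γ^2 + 12100 = 0. So γ is a root of x^4 - 344x^2 + 12100. This polynomial is irreducible over Q: it has no rational root (each ±√141 ± √31 is irrational), and any factorization into two quadratics over Q would force √(4371) ∈ Q (pairing opposite roots) or √141, √31 ∈ Q (other pairings), all impossible. Hence [Q(γ):Q] = 4 = [Q(√141, √31):Q], so Q(γ) = Q(√141, √31).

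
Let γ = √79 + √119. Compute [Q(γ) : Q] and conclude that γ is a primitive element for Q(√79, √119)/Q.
[Q(γ) : Q] = 4 (equivalently, Q(γ) = Q(√79, √119))

Obviously Q(γ) ⊆ Q(√79, √119), and [Q(√79, √119):Q] = 4 (since 79, 119 are distinct squarefree integers > 1 with 9401 not a perfect square). To show equality we compute the minimal polynomial of γ. From γ = √79 + √119: γ^2 = 79 + 2√(9401) + 119 = 198 + 2√(9401), so γ^2 - 198 = 2√(9401); squaring, (γ^2 - 198)^2 = 4·9401, i.e. γ^4 - 396γ^2 + 39204 - 37604 = 0, i.e. γ^4 - 396γ^2 + 1600 = 0. So γ is a root of x^4 - 396x^2 + 1600. This polynomial is irreducible over Q: it has no rational root (each ±√79 ± √119 is irrational), and any factorization into two quadratics over Q would force √(9401) ∈ Q (pairing opposite roots) or √79, √119 ∈ Q (other pairings), all impossible. Hence [Q(γ):Q] = 4 = [Q(√79, √119):Q], so Q(γ) = Q(√79, √119).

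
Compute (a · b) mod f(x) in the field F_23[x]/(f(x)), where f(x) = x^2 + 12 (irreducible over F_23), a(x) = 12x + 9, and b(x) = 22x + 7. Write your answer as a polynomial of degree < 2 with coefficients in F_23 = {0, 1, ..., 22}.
a · b ≡ 6x (mod f(x))

Multiply in F_23[x]: a(x)·b(x) = (12x + 9)·(22x + 7) = 11x^2 + 6x + 17. This has degree ≥ 2, so divide by f(x) over F_23: 11x^2 + 6x + 17 = (11)·(x^2 + 12) + (6x). Hence a·b ≡ 6x (mod f). (F_23[x]/(f) is a field with 23^2 = 529 elements since f is irreducible of degree 2.)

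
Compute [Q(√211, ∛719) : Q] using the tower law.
[Q(√211, ∛719) : Q] = 6

Let L = Q(√211, ∛719). Since Q(√211) ⊂ L and [Q(√211):Q] = 2, the tower law gives 2 | [L:Q]. Likewise Q(∛719) ⊂ L with [Q(∛719):Q] = 3 (because 719 is not a perfect cube), so 3 | [L:Q]. As gcd(2,3) = 1, [L:Q] is divisible by 6. Conversely L is generated over Q by √211 and ∛719, so [L:Q] ≤ 2·3 = 6. Therefore [Q(√211, ∛719) : Q] = 6.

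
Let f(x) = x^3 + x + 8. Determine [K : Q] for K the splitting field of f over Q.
[K : Q] = 6

By the rational root test, any rational root of the monic integer polynomial f(x) = x^3 + x + 8 must be an integer dividing the constant term 8, i.e. one of ±{1, 2, 4, 8}. Evaluating: f(1) = 10, f(-1) = 6, f(2) = 18, f(-2) = -2, f(4) = 76, f(-4) = -60, f(8) = 528, f(-8) = -512; none is 0, so f has no rational root and is therefore irreducible over Q (a cubic with no linear factor over a field is irreducible). For an irreducible cubic, the Galois group is A_3 or S_3 according as the discriminant disc(f) = -4a^3 - 27b^2 = -4·(1)^3 - 27·(8)^2 = -1732 is or is not a square in Q. Here disc(f) = -1732 is not a perfect square in Q, so the Galois group of f over Q is not contained in A_3 and must be all of S_3. The splitting field has degree |S_3| = 6 over Q, so [K : Q] = 6.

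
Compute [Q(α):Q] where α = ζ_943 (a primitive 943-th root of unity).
[Q(α):Q] = 880

The minimal polynomial of ζ_943 over Q is the 943-th cyclotomic polynomial Φ_943(x), which is irreducible over Q and has degree φ(943) = 880. Hence [Q(α):Q] = φ(943) = 880.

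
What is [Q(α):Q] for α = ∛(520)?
[Q(α):Q] = 3

The minimal polynomial of α is x^3 - 520, irreducible over Q since 520 is not a perfect cube (so x^3 - 520 has no rational root). Hence [Q(α):Q] = deg(m_α) = 3.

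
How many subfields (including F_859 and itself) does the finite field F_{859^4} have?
F_{859^4} has 3 subfields

The subfields of F_{p^n} are exactly the fields F_{p^d} for d | n (each is the fixed field of the unique index-d subgroup of Gal(F_{p^n}/F_p) ≅ Z/nZ). The divisors of n = 4 are {1, 2, 4}, giving 3 subfields: F_{859^1}, F_{859^2}, F_{859^4}.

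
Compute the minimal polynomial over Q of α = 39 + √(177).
m_α(x) = x^2 - 78x + 1344

From α - 39 = √(177), squaring gives (α - 39)^2 = 177, i.e. α^2 - 78α + 1521 = 177, so α^2 - 78α + 1344 = 0. The discriminant of x^2 - 78x + 1344 is (-78)^2 - 4·(1344) = 6084 - 5376 = 708, and 4·(177) is not a perfect square in Q since 177 is squarefree and ≠ 1. Hence x^2 - 78x + 1344 is irreducible over Q and is the minimal polynomial of α.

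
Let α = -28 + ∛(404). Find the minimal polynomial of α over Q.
m_α(x) = x^3 + 84x^2 + 2352x + 21548

Set β = α + 28 = ∛(404), so β^3 = 404. Then (α + 28)^3 - 404 = 0, i.e. α is a root of g(x) = (x + 28)^3 - 404 = x^3 + 84x^2 + 2352x + 21548. Since g(x) = h(x + 28) where h(x) = x^3 - 404, and h is irreducible over Q (because 404 is not a perfect cube, so h has no rational root, and a monic cubic with no rational root is irreducible), g is also irreducible (irreducibility is preserved under the substitution x → x + 28). Hence m_α(x) = x^3 + 84x^2 + 2352x + 21548.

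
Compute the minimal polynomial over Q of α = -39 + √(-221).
m_α(x) = x^2 + 78x + 1742

From α + 39 = √(-221), squaring gives (α + 39)^2 = -221, i.e. α^2 + 78α + 1521 = -221, so α^2 + 78α + 1742 = 0. The discriminant of x^2 + 78x + 1742 is (78)^2 - 4·(1742) = 6084 - 6968 = -884, and 4·(-221) is not a perfect square in Q since -221 is squarefree and ≠ 1. Hence x^2 + 78x + 1742 is irreducible over Q and is the minimal polynomial of α.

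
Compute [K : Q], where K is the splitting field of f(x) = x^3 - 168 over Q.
[K : Q] = 6

The roots of x^3 - 168 are ∛168, ω∛168, ω^2∛168 where ω = e^(2πi/3) is a primitive cube root of unity, so K = Q(∛168, ω). Now [Q(∛168):Q] = 3 (since 168 is not a perfect cube, x^3 - 168 is irreducible) and [Q(ω):Q] = 2. Both 2 and 3 divide [K:Q], and [K:Q] ≤ 3·2 = 6, so [K:Q] = 6. (Equivalently: Q(∛168) ⊂ R but ω ∉ R, so [K : Q(∛168)] = 2.)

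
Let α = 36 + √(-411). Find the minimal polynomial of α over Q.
m_α(x) = x^2 - 72x + 1707

From α - 36 = √(-411), squaring gives (α - 36)^2 = -411, i.e. α^2 - 72α + 1296 = -411, so α^2 - 72α + 1707 = 0. The discriminant of x^2 - 72x + 1707 is (-72)^2 - 4·(1707) = 5184 - 6828 = -1644, and 4·(-411) is not a perfect square in Q since -411 is squarefree and ≠ 1. Hence x^2 - 72x + 1707 is irreducible over Q and is the minimal polynomial of α.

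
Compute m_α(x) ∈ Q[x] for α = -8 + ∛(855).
m_α(x) = x^3 + 24x^2 + 192x - 343

Set β = α + 8 = ∛(855), so β^3 = 855. Then (α + 8)^3 - 855 = 0, i.e. α is a root of g(x) = (x + 8)^3 - 855 = x^3 + 24x^2 + 192x - 343. Since g(x) = h(x + 8) where h(x) = x^3 - 855, and h is irreducible over Q (because 855 is not a perfect cube, so h has no rational root, and a monic cubic with no rational root is irreducible), g is also irreducible (irreducibility is preserved under the substitution x → x + 8). Hence m_α(x) = x^3 + 24x^2 + 192x - 343.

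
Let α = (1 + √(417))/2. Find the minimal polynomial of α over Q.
m_α(x) = x^2 - x - 104

From 2α - 1 = √(417), squaring gives (2α - 1)^2 = 417, i.e. 4α^2 - 4α + 1 = 417, so α^2 - α + (1 - 417)/4 = 0. Since 417 ≡ 1 (mod 4), (1 - 417)/4 = -104 ∈ Z. The polynomial x^2 - x - 104 has discriminant 1 - 4·(-104) = 417, which is not a perfect square in Q (d = 417 is squarefree and ≠ 1), so x^2 - x - 104 is irreducible over Q. It is the minimal polynomial of α.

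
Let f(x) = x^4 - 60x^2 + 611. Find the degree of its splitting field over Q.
[K : Q] = 4

Solving the quadratic in x^2: x^2 = (60 ± √(60^2 - 4·611))/2 = (60 ± √1156)/2 = (60 ± 34)/2, giving x^2 = 47 or x^2 = 13. So f(x) = (x^2 - 47)(x^2 - 13) and the roots of f are ±√47, ±√13. Hence the splitting field is K = Q(√47, √13). Since 47 and 13 are distinct squarefree integers > 1, their product 611 is not a perfect square, so √13 ∉ Q(√47). By the tower law [K:Q] = [Q(√47,√13):Q(√47)] · [Q(√47):Q] = 2 · 2 = 4.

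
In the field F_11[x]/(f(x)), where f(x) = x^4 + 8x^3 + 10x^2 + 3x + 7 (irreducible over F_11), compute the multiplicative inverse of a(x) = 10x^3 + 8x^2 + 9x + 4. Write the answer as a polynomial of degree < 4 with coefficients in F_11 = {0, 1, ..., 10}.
a(x)^(-1) ≡ 6x^3 + 3x^2 + 8x + 1 (mod f(x))

Since f is irreducible over F_11, F_11[x]/(f) is a field and a(x) ≠ 0 has an inverse. Apply the extended Euclidean algorithm to f(x) and a(x) in F_11[x]: f(x) = (10x + 6)·a(x) + (4x^2 + 8x + 5);  a(x) = (8x + 8)·(4x^2 + 8x + 5) + (4x + 8);  (4x^2 + 8x + 5) = (x)·(4x + 8) + (5). The last nonzero remainder is the constant 5 = gcd(f, a) in F_11. Back-substituting through the division chain expresses 5 = s(x)·a(x) + t(x)·f(x) with s(x) ≡ 8x^3 + 4x^2 + 7x + 5 (mod f), so (8x^3 + 4x^2 + 7x + 5)·a(x) ≡ 5 (mod f). Multiplying by 5^(-1) ≡ 9 in F_11 gives a(x)^(-1) ≡ 9·(8x^3 + 4x^2 + 7x + 5) ≡ 6x^3 + 3x^2 + 8x + 1 (mod f). Check: (10x^3 + 8x^2 + 9x + 4)·(6x^3 + 3x^2 + 8x + 1) = 5x^6 + x^5 + 4x^4 + 4x^3 + 4x^2 + 8x + 4 ≡ 1 (mod x^4 + 8x^3 + 10x^2 + 3x + 7).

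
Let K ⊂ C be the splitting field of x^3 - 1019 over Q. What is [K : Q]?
[K : Q] = 6

The roots of x^3 - 1019 are ∛1019, ω∛1019, ω^2∛1019 where ω = e^(2πi/3) is a primitive cube root of unity, so K = Q(∛1019, ω). Now [Q(∛1019):Q] = 3 (since 1019 is not a perfect cube, x^3 - 1019 is irreducible) and [Q(ω):Q] = 2. Both 2 and 3 divide [K:Q], and [K:Q] ≤ 3·2 = 6, so [K:Q] = 6. (Equivalently: Q(∛1019) ⊂ R but ω ∉ R, so [K : Q(∛1019)] = 2.)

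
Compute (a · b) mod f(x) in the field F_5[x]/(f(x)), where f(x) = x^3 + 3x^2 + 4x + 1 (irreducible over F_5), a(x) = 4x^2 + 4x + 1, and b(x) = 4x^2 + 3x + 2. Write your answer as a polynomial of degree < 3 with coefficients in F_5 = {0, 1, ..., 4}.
a · b ≡ 2 (mod f(x))

Multiply in F_5[x]: a(x)·b(x) = (4x^2 + 4x + 1)·(4x^2 + 3x + 2) = x^4 + 3x^3 + 4x^2 + x + 2. This has degree ≥ 3, so divide by f(x) over F_5: x^4 + 3x^3 + 4x^2 + x + 2 = (x)·(x^3 + 3x^2 + 4x + 1) + (2). Hence a·b ≡ 2 (mod f). (F_5[x]/(f) is a field with 5^3 = 125 elements since f is irreducible of degree 3.)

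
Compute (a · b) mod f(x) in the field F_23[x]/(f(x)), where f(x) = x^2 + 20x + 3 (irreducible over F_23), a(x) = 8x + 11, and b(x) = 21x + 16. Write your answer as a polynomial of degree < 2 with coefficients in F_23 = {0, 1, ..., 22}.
a · b ≡ 12x + 17 (mod f(x))

Multiply in F_23[x]: a(x)·b(x) = (8x + 11)·(21x + 16) = 7x^2 + 14x + 15. This has degree ≥ 2, so divide by f(x) over F_23: 7x^2 + 14x + 15 = (7)·(x^2 + 20x + 3) + (12x + 17). Hence a·b ≡ 12x + 17 (mod f). (F_23[x]/(f) is a field with 23^2 = 529 elements since f is irreducible of degree 2.)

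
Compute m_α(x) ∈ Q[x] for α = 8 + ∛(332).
m_α(x) = x^3 - 24x^2 + 192x - 844

Set β = α - 8 = ∛(332), so β^3 = 332. Then (α - 8)^3 - 332 = 0, i.e. α is a root of g(x) = (x - 8)^3 - 332 = x^3 - 24x^2 + 192x - 844. Since g(x) = h(x - 8) where h(x) = x^3 - 332, and h is irreducible over Q (because 332 is not a perfect cube, so h has no rational root, and a monic cubic with no rational root is irreducible), g is also irreducible (irreducibility is preserved under the substitution x → x - 8). Hence m_α(x) = x^3 - 24x^2 + 192x - 844.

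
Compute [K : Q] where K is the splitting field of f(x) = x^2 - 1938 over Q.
[K : Q] = 2

f(x) = x^2 - 1938 factors as (x - √1938)(x + √1938). The splitting field is K = Q(√1938). Since 1938 is squarefree and > 1, it is not a perfect square, so x^2 - 1938 is irreducible over Q and [Q(√1938) : Q] = 2. Hence [K : Q] = 2.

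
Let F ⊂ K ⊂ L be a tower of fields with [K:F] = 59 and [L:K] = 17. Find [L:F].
[L:F] = 1003

The tower law says that for any tower of field extensions F ⊂ K ⊂ L with finite degrees, [L:F] = [L:K] · [K:F]. Here this gives [L:F] = 17 · 59 = 1003.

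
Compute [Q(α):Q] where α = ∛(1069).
[Q(α):Q] = 3

The minimal polynomial of α is x^3 - 1069, irreducible over Q since 1069 is not a perfect cube (so x^3 - 1069 has no rational root). Hence [Q(α):Q] = deg(m_α) = 3.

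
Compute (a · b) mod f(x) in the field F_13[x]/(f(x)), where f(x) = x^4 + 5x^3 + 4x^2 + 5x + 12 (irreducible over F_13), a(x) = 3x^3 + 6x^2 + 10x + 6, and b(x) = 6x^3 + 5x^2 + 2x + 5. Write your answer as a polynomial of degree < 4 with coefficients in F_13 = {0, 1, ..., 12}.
a · b ≡ 7x^3 + 2x^2 + 7x + 2 (mod f(x))

Multiply in F_13[x]: a(x)·b(x) = (3x^3 + 6x^2 + 10x + 6)·(6x^3 + 5x^2 + 2x + 5) = 5x^6 + 12x^5 + 5x^4 + 9x^3 + 2x^2 + 10x + 4. This has degree ≥ 4, so divide by f(x) over F_13: 5x^6 + 12x^5 + 5x^4 + 9x^3 + 2x^2 + 10x + 4 = (5x^2 + 11)·(x^4 + 5x^3 + 4x^2 + 5x + 12) + (7x^3 + 2x^2 + 7x + 2). Hence a·b ≡ 7x^3 + 2x^2 + 7x + 2 (mod f). (F_13[x]/(f) is a field with 13^4 = 28561 elements since f is irreducible of degree 4.)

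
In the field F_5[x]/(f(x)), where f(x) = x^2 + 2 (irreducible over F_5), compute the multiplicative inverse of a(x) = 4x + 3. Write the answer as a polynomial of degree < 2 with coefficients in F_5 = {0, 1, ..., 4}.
a(x)^(-1) ≡ x + 3 (mod f(x))

Since f is irreducible over F_5, F_5[x]/(f) is a field and a(x) ≠ 0 has an inverse. Apply the extended Euclidean algorithm to f(x) and a(x) in F_5[x]: f(x) = (4x + 2)·a(x) + (1). The last nonzero remainder is the constant 1 = gcd(f, a) in F_5. Back-substituting through the division chain expresses 1 = s(x)·a(x) + t(x)·f(x) with s(x) ≡ x + 3 (mod f), so a(x)^(-1) ≡ s(x) = x + 3 (mod f). Check: (4x + 3)·(x + 3) = 4x^2 + 4 ≡ 1 (mod x^2 + 2).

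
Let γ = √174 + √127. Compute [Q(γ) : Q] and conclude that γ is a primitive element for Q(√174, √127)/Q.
[Q(γ) : Q] = 4 (equivalently, Q(γ) = Q(√174, √127))

Obviously Q(γ) ⊆ Q(√174, √127), and [Q(√174, √127):Q] = 4 (since 174, 127 are distinct squarefree integers > 1 with 22098 not a perfect square). To show equality we compute the minimal polynomial of γ. From γ = √174 + √127: γ^2 = 174 + 2√(22098) + 127 = 301 + 2√(22098), so γ^2 - 301 = 2√(22098); squaring, (γ^2 - 301)^2 = 4·22098, i.e. γ^4 - 602γ^2 + 90601 - 88392 = 0, i.e. γ^4 - 602γ^2 + 2209 = 0. So γ is a root of x^4 - 602x^2 + 2209. This polynomial is irreducible over Q: it has no rational root (each ±√174 ± √127 is irrational), and any factorization into two quadratics over Q would force √(22098) ∈ Q (pairing opposite roots) or √174, √127 ∈ Q (other pairings), all impossible. Hence [Q(γ):Q] = 4 = [Q(√174, √127):Q], so Q(γ) = Q(√174, √127).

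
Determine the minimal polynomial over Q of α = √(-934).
m_α(x) = x^2 + 934

α satisfies α^2 + 934 = 0, so x^2 + 934 annihilates α. Since d = -934 is squarefree and ≠ 1, it is not a perfect square in Q, so x^2 + 934 has no rational root and is therefore irreducible over Q (a degree-2 polynomial over a field is irreducible iff it has no root). Hence m_α(x) = x^2 + 934.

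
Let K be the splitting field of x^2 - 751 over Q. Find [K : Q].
[K : Q] = 2

f(x) = x^2 - 751 factors as (x - √751)(x + √751). The splitting field is K = Q(√751). Since 751 is squarefree and > 1, it is not a perfect square, so x^2 - 751 is irreducible over Q and [Q(√751) : Q] = 2. Hence [K : Q] = 2.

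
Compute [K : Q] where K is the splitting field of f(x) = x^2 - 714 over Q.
[K : Q] = 2

f(x) = x^2 - 714 factors as (x - √714)(x + √714). The splitting field is K = Q(√714). Since 714 is squarefree and > 1, it is not a perfect square, so x^2 - 714 is irreducible over Q and [Q(√714) : Q] = 2. Hence [K : Q] = 2.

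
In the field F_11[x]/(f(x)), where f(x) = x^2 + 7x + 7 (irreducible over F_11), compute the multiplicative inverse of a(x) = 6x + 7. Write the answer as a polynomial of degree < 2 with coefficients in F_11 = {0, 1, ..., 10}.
a(x)^(-1) ≡ 7x + 6 (mod f(x))

Since f is irreducible over F_11, F_11[x]/(f) is a field and a(x) ≠ 0 has an inverse. Apply the extended Euclidean algorithm to f(x) and a(x) in F_11[x]: f(x) = (2x + 8)·a(x) + (6). The last nonzero remainder is the constant 6 = gcd(f, a) in F_11. Back-substituting through the division chain expresses 6 = s(x)·a(x) + t(x)·f(x) with s(x) ≡ 9x + 3 (mod f), so (9x + 3)·a(x) ≡ 6 (mod f). Multiplying by 6^(-1) ≡ 2 in F_11 gives a(x)^(-1) ≡ 2·(9x + 3) ≡ 7x + 6 (mod f). Check: (6x + 7)·(7x + 6) = 9x^2 + 8x + 9 ≡ 1 (mod x^2 + 7x + 7).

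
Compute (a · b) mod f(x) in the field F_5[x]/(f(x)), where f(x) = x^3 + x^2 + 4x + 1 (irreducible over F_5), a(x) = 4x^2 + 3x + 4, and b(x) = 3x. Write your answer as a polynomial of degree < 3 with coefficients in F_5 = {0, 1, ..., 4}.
a · b ≡ 2x^2 + 4x + 3 (mod f(x))

Multiply in F_5[x]: a(x)·b(x) = (4x^2 + 3x + 4)·(3x) = 2x^3 + 4x^2 + 2x. This has degree ≥ 3, so divide by f(x) over F_5: 2x^3 + 4x^2 + 2x = (2)·(x^3 + x^2 + 4x + 1) + (2x^2 + 4x + 3). Hence a·b ≡ 2x^2 + 4x + 3 (mod f). (F_5[x]/(f) is a field with 5^3 = 125 elements since f is irreducible of degree 3.)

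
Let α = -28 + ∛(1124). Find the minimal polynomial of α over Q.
m_α(x) = x^3 + 84x^2 + 2352x + 20828

Set β = α + 28 = ∛(1124), so β^3 = 1124. Then (α + 28)^3 - 1124 = 0, i.e. α is a root of g(x) = (x + 28)^3 - 1124 = x^3 + 84x^2 + 2352x + 20828. Since g(x) = h(x + 28) where h(x) = x^3 - 1124, and h is irreducible over Q (because 1124 is not a perfect cube, so h has no rational root, and a monic cubic with no rational root is irreducible), g is also irreducible (irreducibility is preserved under the substitution x → x + 28). Hence m_α(x) = x^3 + 84x^2 + 2352x + 20828.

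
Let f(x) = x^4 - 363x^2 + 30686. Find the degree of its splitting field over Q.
[K : Q] = 4

Solving the quadratic in x^2: x^2 = (363 ± √(363^2 - 4·30686))/2 = (363 ± √9025)/2 = (363 ± 95)/2, giving x^2 = 134 or x^2 = 229. So f(x) = (x^2 - 134)(x^2 - 229) and the roots of f are ±√134, ±√229. Hence the splitting field is K = Q(√134, √229). Since 134 and 229 are distinct squarefree integers > 1, their product 30686 is not a perfect square, so √229 ∉ Q(√134). By the tower law [K:Q] = [Q(√134,√229):Q(√134)] · [Q(√134):Q] = 2 · 2 = 4.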